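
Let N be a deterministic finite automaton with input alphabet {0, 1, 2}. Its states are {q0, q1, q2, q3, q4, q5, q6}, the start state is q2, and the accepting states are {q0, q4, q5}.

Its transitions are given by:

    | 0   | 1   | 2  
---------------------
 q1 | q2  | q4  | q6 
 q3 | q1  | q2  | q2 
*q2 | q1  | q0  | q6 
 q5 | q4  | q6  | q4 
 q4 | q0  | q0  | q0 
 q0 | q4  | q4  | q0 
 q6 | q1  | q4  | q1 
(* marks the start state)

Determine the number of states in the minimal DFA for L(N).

Reachable states from the start: {q0,q1,q2,q4,q6}. Unreachable: {q3,q5} — drop them.
Start with accepting vs non-accepting: {q0,q4} | {q1,q2,q6}.
Stable partition: {q0,q4} | {q1,q2,q6} — 2 equivalence classes.

2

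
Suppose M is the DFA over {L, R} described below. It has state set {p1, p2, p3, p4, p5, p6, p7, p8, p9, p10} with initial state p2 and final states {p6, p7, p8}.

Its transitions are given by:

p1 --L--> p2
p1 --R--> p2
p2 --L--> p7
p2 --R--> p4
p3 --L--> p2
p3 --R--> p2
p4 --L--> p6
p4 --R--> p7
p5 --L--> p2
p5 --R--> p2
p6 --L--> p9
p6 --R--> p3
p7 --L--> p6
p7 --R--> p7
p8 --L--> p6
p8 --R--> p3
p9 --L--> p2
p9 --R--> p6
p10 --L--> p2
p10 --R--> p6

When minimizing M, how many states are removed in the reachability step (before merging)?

No path from p2 leads to p1, p5, p8, p10; the other 6 states are all reachable.

4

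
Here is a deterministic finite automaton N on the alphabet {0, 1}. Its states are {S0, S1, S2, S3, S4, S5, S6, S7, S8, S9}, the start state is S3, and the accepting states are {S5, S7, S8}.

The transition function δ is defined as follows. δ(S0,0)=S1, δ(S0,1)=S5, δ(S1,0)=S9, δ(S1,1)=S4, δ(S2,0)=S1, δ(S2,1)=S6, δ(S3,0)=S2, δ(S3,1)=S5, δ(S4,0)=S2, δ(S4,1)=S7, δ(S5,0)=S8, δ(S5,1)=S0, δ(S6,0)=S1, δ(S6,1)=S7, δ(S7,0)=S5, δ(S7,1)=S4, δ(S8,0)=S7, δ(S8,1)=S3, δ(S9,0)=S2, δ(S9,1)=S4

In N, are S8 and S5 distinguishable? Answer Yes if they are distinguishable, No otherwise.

No

Start with accepting vs non-accepting: {S5,S7,S8} | {S0,S1,S2,S3,S4,S6,S9}.
Split {S0,S1,S2,S3,S4,S6,S9} by δ(·,1) → {S0,S3,S4,S6} and {S1,S2,S9}.
Stable partition: {S5,S7,S8} | {S0,S3,S4,S6} | {S1,S2,S9} — 3 equivalence classes.
S8 and S5 lie in the same block of the stable partition, so they are equivalent — no string distinguishes them.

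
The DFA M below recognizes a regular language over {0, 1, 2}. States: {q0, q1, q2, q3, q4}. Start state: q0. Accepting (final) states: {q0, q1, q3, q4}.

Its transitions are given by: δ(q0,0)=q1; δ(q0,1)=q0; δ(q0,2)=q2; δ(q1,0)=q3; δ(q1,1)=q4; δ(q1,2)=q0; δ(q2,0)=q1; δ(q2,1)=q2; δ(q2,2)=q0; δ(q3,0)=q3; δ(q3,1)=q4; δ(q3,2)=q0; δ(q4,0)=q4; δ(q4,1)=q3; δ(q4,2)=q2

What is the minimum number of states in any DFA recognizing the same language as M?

Initial partition by acceptance: {q0,q1,q3,q4} | {q2}.
Refine {q0,q1,q3,q4} on symbol 2: members go to different blocks, giving {q0,q4} and {q1,q3}.
Split {q0,q4} by δ(·,0) → {q0} and {q4}.
Stable partition: {q0} | {q2} | {q1,q3} | {q4} — 4 equivalence classes.

4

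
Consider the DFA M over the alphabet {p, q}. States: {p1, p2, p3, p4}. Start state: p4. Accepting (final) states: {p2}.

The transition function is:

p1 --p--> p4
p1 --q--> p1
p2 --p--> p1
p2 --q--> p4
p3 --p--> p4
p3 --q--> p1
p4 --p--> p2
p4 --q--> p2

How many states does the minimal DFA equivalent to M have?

3

First remove the unreachable states {p3}; 3 states remain.
Start with accepting vs non-accepting: {p2} | {p1,p4}.
Split {p1,p4} by δ(·,p) → {p1} and {p4}.
No further refinement is possible. Final partition (3 blocks): {p2} | {p1} | {p4}.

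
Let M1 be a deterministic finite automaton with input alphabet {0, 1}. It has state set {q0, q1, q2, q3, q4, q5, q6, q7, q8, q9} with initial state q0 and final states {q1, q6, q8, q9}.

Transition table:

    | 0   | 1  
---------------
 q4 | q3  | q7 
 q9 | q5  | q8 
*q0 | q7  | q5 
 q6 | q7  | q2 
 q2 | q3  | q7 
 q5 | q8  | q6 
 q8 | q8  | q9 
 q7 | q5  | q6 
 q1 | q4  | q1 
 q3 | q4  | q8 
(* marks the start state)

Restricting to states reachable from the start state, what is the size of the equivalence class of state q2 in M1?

Reachable states from the start: {q0,q2,q3,q4,q5,q6,q7,q8,q9}. Unreachable: {q1} — drop them.
P0 = {q6,q8,q9} | {q0,q2,q3,q4,q5,q7}.
Refine {q6,q8,q9} on symbol 0: members go to different blocks, giving {q6,q9} and {q8}.
Refine {q6,q9} on symbol 1: members go to different blocks, giving {q6} and {q9}.
Split {q0,q2,q3,q4,q5,q7} by δ(·,0) → {q0,q2,q3,q4,q7} and {q5}.
Split {q0,q2,q3,q4,q7} by δ(·,0) → {q0,q2,q3,q4} and {q7}.
Split {q0,q2,q3,q4} by δ(·,0) → {q2,q3,q4} and {q0}.
Split {q2,q3,q4} by δ(·,1) → {q2,q4} and {q3}.
Stable partition: {q6} | {q2,q4} | {q8} | {q9} | {q5} | {q7} | {q0} | {q3} — 8 equivalence classes.
The equivalence class containing q2 is {q2,q4}, of size 2.

2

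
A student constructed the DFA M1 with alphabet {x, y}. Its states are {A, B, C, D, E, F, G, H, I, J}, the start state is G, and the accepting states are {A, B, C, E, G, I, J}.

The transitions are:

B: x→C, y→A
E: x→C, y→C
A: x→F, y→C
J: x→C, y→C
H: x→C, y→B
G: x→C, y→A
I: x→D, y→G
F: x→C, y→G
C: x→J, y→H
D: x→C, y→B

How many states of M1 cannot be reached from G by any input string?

3

BFS from G reaches {A, B, C, F, G, H, J}; the 3 state(s) D, E, I are never visited.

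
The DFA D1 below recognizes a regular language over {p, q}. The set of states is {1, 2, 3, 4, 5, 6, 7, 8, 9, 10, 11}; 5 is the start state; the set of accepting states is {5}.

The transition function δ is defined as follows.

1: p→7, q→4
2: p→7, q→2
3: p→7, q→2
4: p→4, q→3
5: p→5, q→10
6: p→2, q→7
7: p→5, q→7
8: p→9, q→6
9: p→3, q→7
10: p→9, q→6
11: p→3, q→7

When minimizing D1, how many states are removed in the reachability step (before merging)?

4

Starting at 5 and following transitions, the reachable set is {2, 3, 5, 6, 7, 9, 10}. That leaves 1, 4, 8, 11 unreachable — 4 in total.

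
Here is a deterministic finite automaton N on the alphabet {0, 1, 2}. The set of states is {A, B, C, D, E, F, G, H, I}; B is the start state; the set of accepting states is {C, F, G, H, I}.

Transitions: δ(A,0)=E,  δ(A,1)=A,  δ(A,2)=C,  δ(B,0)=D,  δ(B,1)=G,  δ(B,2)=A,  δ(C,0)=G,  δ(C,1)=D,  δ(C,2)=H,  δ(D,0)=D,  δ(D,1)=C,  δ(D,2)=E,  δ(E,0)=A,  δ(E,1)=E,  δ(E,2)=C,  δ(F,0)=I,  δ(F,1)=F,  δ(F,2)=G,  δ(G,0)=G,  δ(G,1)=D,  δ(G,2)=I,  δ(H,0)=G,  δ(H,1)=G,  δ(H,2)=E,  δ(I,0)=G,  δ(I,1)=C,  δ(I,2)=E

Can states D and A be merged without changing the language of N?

No

Reachable states from the start: {A,B,C,D,E,G,H,I}. Unreachable: {F} — drop them.
Start with accepting vs non-accepting: {C,G,H,I} | {A,B,D,E}.
On input 1, block {C,G,H,I} splits into {C,G} and {H,I}.
Split {A,B,D,E} by δ(·,1) → {A,E} and {B,D}.
The partition is now stable with 4 blocks: {C,G} | {A,E} | {H,I} | {B,D}.
D and A end up in different blocks, so they are distinguishable. For instance, the string '1' is accepted from only D.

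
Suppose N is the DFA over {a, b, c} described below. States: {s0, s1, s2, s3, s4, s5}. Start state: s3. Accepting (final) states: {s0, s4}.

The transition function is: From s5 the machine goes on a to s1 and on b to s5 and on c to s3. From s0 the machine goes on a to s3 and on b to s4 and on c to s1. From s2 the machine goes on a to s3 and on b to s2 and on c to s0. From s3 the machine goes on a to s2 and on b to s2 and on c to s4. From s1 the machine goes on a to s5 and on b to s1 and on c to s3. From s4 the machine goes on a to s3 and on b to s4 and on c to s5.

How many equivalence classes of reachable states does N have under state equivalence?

Every state is reachable, so we keep all 6.
Start with accepting vs non-accepting: {s0,s4} | {s1,s2,s3,s5}.
On input c, block {s1,s2,s3,s5} splits into {s1,s5} and {s2,s3}.
Stable partition: {s0,s4} | {s1,s5} | {s2,s3} — 3 equivalence classes.

3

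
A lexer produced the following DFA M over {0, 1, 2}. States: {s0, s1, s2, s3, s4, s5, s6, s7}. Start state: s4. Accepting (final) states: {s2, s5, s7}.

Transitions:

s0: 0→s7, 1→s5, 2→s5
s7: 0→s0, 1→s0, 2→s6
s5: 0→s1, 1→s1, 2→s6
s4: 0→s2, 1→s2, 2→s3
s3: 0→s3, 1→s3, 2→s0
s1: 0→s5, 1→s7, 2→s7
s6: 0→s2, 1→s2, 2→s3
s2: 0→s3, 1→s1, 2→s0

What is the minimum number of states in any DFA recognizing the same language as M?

5

Every state is reachable, so we keep all 8.
Start with accepting vs non-accepting: {s2,s5,s7} | {s0,s1,s3,s4,s6}.
Split {s0,s1,s3,s4,s6} by δ(·,0) → {s0,s1,s4,s6} and {s3}.
Split {s2,s5,s7} by δ(·,0) → {s5,s7} and {s2}.
Split {s0,s1,s4,s6} by δ(·,0) → {s0,s1} and {s4,s6}.
No further refinement is possible. Final partition (5 blocks): {s5,s7} | {s0,s1} | {s3} | {s2} | {s4,s6}.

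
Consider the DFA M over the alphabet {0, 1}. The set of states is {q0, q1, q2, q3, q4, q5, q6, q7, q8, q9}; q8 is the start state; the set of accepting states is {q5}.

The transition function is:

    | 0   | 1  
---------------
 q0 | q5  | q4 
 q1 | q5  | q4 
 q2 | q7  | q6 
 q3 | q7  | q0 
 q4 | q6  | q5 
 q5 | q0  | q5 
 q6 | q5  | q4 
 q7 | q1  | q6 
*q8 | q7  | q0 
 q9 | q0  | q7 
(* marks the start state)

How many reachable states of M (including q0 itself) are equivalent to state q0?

First remove the unreachable states {q2,q3,q9}; 7 states remain.
Start with accepting vs non-accepting: {q5} | {q0,q1,q4,q6,q7,q8}.
Split {q0,q1,q4,q6,q7,q8} by δ(·,0) → {q0,q1,q6} and {q4,q7,q8}.
On input 0, block {q4,q7,q8} splits into {q4,q7} and {q8}.
Split {q4,q7} by δ(·,1) → {q4} and {q7}.
The partition is now stable with 5 blocks: {q5} | {q0,q1,q6} | {q4} | {q8} | {q7}.
State q0 belongs to the block {q0,q1,q6}, which has 3 states.

3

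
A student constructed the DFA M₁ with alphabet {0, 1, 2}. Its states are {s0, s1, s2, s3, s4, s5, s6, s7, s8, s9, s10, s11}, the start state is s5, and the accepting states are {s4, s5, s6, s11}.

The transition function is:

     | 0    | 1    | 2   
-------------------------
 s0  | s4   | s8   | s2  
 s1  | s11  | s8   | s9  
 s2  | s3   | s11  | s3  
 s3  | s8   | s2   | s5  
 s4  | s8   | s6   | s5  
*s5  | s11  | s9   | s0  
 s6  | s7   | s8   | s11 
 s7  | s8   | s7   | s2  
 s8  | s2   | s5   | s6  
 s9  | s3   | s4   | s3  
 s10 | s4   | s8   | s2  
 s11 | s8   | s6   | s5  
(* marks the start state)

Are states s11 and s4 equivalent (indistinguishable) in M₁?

Yes

First remove the unreachable states {s1,s10}; 10 states remain.
Start with accepting vs non-accepting: {s4,s5,s6,s11} | {s0,s2,s3,s7,s8,s9}.
On input 0, block {s4,s5,s6,s11} splits into {s4,s6,s11} and {s5}.
On input 1, block {s4,s6,s11} splits into {s4,s11} and {s6}.
On input 0, block {s0,s2,s3,s7,s8,s9} splits into {s2,s3,s7,s8,s9} and {s0}.
Split {s2,s3,s7,s8,s9} by δ(·,1) → {s2,s9} and {s3,s7} and {s8}.
On input 1, block {s3,s7} splits into {s3} and {s7}.
Stable partition: {s4,s11} | {s2,s9} | {s5} | {s6} | {s0} | {s3} | {s8} | {s7} — 8 equivalence classes.
s11 and s4 lie in the same block of the stable partition, so they are equivalent — no string distinguishes them.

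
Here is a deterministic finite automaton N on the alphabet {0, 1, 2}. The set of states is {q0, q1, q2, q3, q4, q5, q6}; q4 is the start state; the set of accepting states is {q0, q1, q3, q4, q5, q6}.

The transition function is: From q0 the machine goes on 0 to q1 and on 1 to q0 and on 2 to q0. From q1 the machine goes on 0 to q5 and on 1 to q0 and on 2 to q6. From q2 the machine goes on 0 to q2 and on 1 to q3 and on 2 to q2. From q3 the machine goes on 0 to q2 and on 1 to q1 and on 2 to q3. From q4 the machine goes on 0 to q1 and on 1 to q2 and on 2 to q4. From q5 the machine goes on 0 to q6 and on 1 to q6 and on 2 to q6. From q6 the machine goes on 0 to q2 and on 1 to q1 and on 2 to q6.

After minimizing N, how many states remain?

6

All states are reachable from the start state.
P0 = {q0,q1,q3,q4,q5,q6} | {q2}.
Refine {q0,q1,q3,q4,q5,q6} on symbol 0: members go to different blocks, giving {q0,q1,q4,q5} and {q3,q6}.
Split {q0,q1,q4,q5} by δ(·,0) → {q0,q1,q4} and {q5}.
On input 0, block {q0,q1,q4} splits into {q0,q4} and {q1}.
Refine {q0,q4} on symbol 1: members go to different blocks, giving {q0} and {q4}.
Stable partition: {q0} | {q2} | {q3,q6} | {q5} | {q1} | {q4} — 6 equivalence classes.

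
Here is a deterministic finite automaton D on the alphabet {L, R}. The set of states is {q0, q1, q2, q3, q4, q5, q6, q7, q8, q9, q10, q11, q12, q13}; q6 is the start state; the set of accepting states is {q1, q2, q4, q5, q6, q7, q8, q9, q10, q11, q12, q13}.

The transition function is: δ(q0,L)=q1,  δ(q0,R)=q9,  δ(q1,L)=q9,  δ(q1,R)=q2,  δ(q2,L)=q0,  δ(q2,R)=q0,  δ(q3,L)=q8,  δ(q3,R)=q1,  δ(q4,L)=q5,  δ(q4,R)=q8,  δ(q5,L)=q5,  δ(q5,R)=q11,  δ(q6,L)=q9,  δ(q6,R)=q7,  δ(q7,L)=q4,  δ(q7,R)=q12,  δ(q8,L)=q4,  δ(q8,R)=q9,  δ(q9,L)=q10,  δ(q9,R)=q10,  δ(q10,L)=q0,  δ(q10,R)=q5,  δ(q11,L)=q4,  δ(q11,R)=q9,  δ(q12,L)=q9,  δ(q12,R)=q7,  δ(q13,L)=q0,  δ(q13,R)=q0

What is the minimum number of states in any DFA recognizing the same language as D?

Reachable states from the start: {q0,q1,q2,q4,q5,q6,q7,q8,q9,q10,q11,q12}. Unreachable: {q3,q13} — drop them.
P0 = {q1,q2,q4,q5,q6,q7,q8,q9,q10,q11,q12} | {q0}.
Split {q1,q2,q4,q5,q6,q7,q8,q9,q10,q11,q12} by δ(·,L) → {q1,q4,q5,q6,q7,q8,q9,q11,q12} and {q2,q10}.
On input L, block {q1,q4,q5,q6,q7,q8,q9,q11,q12} splits into {q1,q4,q5,q6,q7,q8,q11,q12} and {q9}.
On input L, block {q1,q4,q5,q6,q7,q8,q11,q12} splits into {q4,q5,q7,q8,q11} and {q1,q6,q12}.
Split {q4,q5,q7,q8,q11} by δ(·,R) → {q4,q5} and {q8,q11} and {q7}.
Refine {q2,q10} on symbol R: members go to different blocks, giving {q2} and {q10}.
Split {q1,q6,q12} by δ(·,R) → {q6,q12} and {q1}.
The partition is now stable with 9 blocks: {q4,q5} | {q0} | {q2} | {q9} | {q6,q12} | {q8,q11} | {q7} | {q10} | {q1}.

9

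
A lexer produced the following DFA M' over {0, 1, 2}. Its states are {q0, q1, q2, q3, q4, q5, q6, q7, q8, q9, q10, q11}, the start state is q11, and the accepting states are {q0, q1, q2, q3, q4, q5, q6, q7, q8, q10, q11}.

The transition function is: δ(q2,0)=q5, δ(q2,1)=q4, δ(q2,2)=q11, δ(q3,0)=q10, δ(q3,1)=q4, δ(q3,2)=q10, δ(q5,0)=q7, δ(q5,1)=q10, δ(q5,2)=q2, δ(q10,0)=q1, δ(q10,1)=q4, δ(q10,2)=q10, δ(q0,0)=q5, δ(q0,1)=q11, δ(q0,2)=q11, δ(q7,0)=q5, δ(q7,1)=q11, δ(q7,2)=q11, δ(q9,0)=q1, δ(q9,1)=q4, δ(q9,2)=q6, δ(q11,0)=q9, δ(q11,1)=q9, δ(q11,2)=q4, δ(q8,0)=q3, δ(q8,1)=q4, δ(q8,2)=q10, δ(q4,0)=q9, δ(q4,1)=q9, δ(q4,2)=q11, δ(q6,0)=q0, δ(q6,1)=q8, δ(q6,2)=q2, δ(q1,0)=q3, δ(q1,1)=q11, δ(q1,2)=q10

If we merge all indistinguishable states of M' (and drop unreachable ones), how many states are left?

Every state is reachable, so we keep all 12.
P0 = {q0,q1,q2,q3,q4,q5,q6,q7,q8,q10,q11} | {q9}.
Split {q0,q1,q2,q3,q4,q5,q6,q7,q8,q10,q11} by δ(·,0) → {q0,q1,q2,q3,q5,q6,q7,q8,q10} and {q4,q11}.
Refine {q0,q1,q2,q3,q5,q6,q7,q8,q10} on symbol 1: members go to different blocks, giving {q0,q1,q2,q3,q7,q8,q10} and {q5,q6}.
Split {q0,q1,q2,q3,q7,q8,q10} by δ(·,0) → {q1,q3,q8,q10} and {q0,q2,q7}.
No further refinement is possible. Final partition (5 blocks): {q1,q3,q8,q10} | {q9} | {q4,q11} | {q5,q6} | {q0,q2,q7}.

5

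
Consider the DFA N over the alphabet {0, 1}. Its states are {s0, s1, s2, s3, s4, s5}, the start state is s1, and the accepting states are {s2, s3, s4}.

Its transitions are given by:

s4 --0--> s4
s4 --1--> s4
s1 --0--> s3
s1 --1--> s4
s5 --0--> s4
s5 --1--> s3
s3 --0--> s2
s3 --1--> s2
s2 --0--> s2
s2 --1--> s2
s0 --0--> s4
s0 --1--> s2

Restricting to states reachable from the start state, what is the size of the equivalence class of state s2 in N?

States {s0,s5} cannot be reached from the start state, so discard them.
Initial partition by acceptance: {s2,s3,s4} | {s1}.
No further refinement is possible. Final partition (2 blocks): {s2,s3,s4} | {s1}.
State s2 belongs to the block {s2,s3,s4}, which has 3 states.

3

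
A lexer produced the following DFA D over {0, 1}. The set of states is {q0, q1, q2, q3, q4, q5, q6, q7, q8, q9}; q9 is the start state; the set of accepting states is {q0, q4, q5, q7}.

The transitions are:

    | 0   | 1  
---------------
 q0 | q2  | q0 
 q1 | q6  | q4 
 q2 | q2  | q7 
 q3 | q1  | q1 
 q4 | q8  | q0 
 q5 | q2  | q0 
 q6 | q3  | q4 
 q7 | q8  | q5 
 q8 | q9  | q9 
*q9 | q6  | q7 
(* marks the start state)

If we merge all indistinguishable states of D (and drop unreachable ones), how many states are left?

P0 = {q0,q4,q5,q7} | {q1,q2,q3,q6,q8,q9}.
Split {q1,q2,q3,q6,q8,q9} by δ(·,1) → {q1,q2,q6,q9} and {q3,q8}.
Refine {q0,q4,q5,q7} on symbol 0: members go to different blocks, giving {q0,q5} and {q4,q7}.
On input 0, block {q1,q2,q6,q9} splits into {q1,q2,q9} and {q6}.
On input 0, block {q1,q2,q9} splits into {q1,q9} and {q2}.
The partition is now stable with 6 blocks: {q0,q5} | {q1,q9} | {q3,q8} | {q4,q7} | {q6} | {q2}.

6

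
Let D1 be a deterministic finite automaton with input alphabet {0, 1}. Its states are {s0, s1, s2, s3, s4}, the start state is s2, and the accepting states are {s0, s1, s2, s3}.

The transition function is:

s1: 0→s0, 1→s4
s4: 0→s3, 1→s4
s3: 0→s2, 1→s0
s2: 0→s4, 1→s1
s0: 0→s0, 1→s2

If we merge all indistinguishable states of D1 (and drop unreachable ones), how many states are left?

Start with accepting vs non-accepting: {s0,s1,s2,s3} | {s4}.
Split {s0,s1,s2,s3} by δ(·,0) → {s0,s1,s3} and {s2}.
Split {s0,s1,s3} by δ(·,0) → {s0,s1} and {s3}.
On input 1, block {s0,s1} splits into {s0} and {s1}.
The partition is now stable with 5 blocks: {s0} | {s4} | {s2} | {s3} | {s1}.

5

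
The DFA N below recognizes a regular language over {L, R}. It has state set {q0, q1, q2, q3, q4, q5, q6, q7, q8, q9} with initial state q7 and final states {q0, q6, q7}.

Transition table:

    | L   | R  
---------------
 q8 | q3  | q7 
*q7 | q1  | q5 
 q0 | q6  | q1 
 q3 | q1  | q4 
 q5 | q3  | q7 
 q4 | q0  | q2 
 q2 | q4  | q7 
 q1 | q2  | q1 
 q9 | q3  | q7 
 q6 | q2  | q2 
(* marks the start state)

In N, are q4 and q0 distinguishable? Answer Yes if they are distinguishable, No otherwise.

Reachable states from the start: {q0,q1,q2,q3,q4,q5,q6,q7}. Unreachable: {q8,q9} — drop them.
Initial partition by acceptance: {q0,q6,q7} | {q1,q2,q3,q4,q5}.
Split {q0,q6,q7} by δ(·,L) → {q6,q7} and {q0}.
On input L, block {q1,q2,q3,q4,q5} splits into {q1,q2,q3,q5} and {q4}.
On input L, block {q1,q2,q3,q5} splits into {q1,q3,q5} and {q2}.
Split {q6,q7} by δ(·,L) → {q6} and {q7}.
Refine {q1,q3,q5} on symbol L: members go to different blocks, giving {q3,q5} and {q1}.
Split {q3,q5} by δ(·,L) → {q3} and {q5}.
The partition is now stable with 8 blocks: {q6} | {q3} | {q0} | {q4} | {q2} | {q7} | {q1} | {q5}.
q4 and q0 end up in different blocks, so they are distinguishable. For instance, the string 'ε' is accepted from only q0.

Yes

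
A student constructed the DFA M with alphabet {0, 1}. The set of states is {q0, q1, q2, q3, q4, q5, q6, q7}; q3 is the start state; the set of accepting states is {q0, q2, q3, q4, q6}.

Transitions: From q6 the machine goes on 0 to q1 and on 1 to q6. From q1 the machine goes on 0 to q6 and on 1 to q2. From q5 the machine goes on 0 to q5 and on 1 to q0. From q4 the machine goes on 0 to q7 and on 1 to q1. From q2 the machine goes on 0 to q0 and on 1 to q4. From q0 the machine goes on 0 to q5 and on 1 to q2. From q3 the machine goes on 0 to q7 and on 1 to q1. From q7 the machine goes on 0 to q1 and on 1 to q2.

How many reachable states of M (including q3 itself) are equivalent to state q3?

2

P0 = {q0,q2,q3,q4,q6} | {q1,q5,q7}.
Refine {q0,q2,q3,q4,q6} on symbol 0: members go to different blocks, giving {q0,q3,q4,q6} and {q2}.
Refine {q0,q3,q4,q6} on symbol 1: members go to different blocks, giving {q3,q4} and {q0} and {q6}.
On input 0, block {q1,q5,q7} splits into {q5,q7} and {q1}.
Split {q5,q7} by δ(·,0) → {q5} and {q7}.
No further refinement is possible. Final partition (7 blocks): {q3,q4} | {q5} | {q2} | {q0} | {q6} | {q1} | {q7}.
State q3 belongs to the block {q3,q4}, which has 2 states.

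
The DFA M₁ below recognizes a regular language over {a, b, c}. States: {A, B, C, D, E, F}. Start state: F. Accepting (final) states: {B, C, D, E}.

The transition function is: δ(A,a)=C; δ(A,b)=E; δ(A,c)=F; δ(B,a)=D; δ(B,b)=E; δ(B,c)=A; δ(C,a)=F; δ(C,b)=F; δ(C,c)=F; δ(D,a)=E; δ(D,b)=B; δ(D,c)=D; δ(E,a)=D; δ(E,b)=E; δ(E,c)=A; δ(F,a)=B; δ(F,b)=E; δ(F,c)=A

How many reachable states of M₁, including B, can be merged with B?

2

Every state is reachable, so we keep all 6.
Start with accepting vs non-accepting: {B,C,D,E} | {A,F}.
Split {B,C,D,E} by δ(·,a) → {B,D,E} and {C}.
Split {B,D,E} by δ(·,c) → {B,E} and {D}.
Split {A,F} by δ(·,a) → {A} and {F}.
No further refinement is possible. Final partition (5 blocks): {B,E} | {A} | {C} | {D} | {F}.
The equivalence class containing B is {B,E}, of size 2.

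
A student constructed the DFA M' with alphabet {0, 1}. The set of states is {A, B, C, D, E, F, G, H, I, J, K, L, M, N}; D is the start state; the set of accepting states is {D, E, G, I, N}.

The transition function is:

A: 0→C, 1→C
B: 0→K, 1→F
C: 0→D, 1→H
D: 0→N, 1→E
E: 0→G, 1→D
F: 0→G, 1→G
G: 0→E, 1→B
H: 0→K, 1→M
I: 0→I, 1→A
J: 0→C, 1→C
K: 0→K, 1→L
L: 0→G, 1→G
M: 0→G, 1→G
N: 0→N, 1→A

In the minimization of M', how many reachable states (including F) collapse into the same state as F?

3

Reachable states from the start: {A,B,C,D,E,F,G,H,K,L,M,N}. Unreachable: {I,J} — drop them.
P0 = {D,E,G,N} | {A,B,C,F,H,K,L,M}.
Refine {D,E,G,N} on symbol 1: members go to different blocks, giving {D,E} and {G,N}.
On input 0, block {A,B,C,F,H,K,L,M} splits into {A,B,H,K} and {F,L,M} and {C}.
On input 0, block {A,B,H,K} splits into {B,H,K} and {A}.
Refine {G,N} on symbol 0: members go to different blocks, giving {G} and {N}.
On input 0, block {D,E} splits into {D} and {E}.
The partition is now stable with 8 blocks: {D} | {B,H,K} | {G} | {F,L,M} | {C} | {A} | {N} | {E}.
State F belongs to the block {F,L,M}, which has 3 states.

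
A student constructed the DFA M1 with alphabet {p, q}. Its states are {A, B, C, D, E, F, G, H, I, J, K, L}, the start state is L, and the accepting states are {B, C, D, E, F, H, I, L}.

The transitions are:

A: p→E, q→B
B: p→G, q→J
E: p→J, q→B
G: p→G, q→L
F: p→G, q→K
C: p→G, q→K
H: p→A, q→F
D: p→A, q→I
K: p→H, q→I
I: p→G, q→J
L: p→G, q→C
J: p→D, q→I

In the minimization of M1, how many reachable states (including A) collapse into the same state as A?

All states are reachable from the start state.
Initial partition by acceptance: {B,C,D,E,F,H,I,L} | {A,G,J,K}.
On input q, block {B,C,D,E,F,H,I,L} splits into {B,C,F,I} and {D,E,H,L}.
Refine {A,G,J,K} on symbol p: members go to different blocks, giving {A,J,K} and {G}.
Refine {D,E,H,L} on symbol p: members go to different blocks, giving {D,E,H} and {L}.
Stable partition: {B,C,F,I} | {A,J,K} | {D,E,H} | {G} | {L} — 5 equivalence classes.
The equivalence class containing A is {A,J,K}, of size 3.

3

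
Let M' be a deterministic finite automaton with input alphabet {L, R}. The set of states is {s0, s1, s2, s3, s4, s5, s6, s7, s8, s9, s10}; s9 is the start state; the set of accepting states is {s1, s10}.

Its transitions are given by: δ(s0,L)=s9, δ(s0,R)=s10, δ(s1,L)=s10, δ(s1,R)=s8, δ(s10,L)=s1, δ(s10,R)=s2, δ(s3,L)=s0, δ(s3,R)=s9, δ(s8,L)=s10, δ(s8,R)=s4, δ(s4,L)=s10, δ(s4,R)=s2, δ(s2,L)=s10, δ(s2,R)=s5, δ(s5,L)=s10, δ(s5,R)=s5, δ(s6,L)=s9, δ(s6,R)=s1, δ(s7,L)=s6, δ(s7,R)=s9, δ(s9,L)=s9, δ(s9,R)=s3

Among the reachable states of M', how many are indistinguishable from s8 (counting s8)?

States {s6,s7} cannot be reached from the start state, so discard them.
P0 = {s1,s10} | {s0,s2,s3,s4,s5,s8,s9}.
Split {s0,s2,s3,s4,s5,s8,s9} by δ(·,L) → {s2,s4,s5,s8} and {s0,s3,s9}.
Refine {s0,s3,s9} on symbol R: members go to different blocks, giving {s3,s9} and {s0}.
On input L, block {s3,s9} splits into {s3} and {s9}.
Stable partition: {s1,s10} | {s2,s4,s5,s8} | {s3} | {s0} | {s9} — 5 equivalence classes.
The equivalence class containing s8 is {s2,s4,s5,s8}, of size 4.

4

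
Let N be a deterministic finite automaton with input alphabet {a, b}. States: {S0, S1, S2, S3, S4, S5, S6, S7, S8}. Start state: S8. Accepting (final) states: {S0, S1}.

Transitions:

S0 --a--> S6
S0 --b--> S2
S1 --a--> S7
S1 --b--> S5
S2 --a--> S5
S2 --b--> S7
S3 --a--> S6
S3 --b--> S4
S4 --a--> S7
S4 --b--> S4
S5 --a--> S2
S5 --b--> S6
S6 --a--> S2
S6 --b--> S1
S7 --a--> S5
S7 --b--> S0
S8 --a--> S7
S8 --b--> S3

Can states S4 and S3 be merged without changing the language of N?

Every state is reachable, so we keep all 9.
Start with accepting vs non-accepting: {S0,S1} | {S2,S3,S4,S5,S6,S7,S8}.
On input b, block {S2,S3,S4,S5,S6,S7,S8} splits into {S2,S3,S4,S5,S8} and {S6,S7}.
Split {S2,S3,S4,S5,S8} by δ(·,a) → {S3,S4,S8} and {S2,S5}.
The partition is now stable with 4 blocks: {S0,S1} | {S3,S4,S8} | {S6,S7} | {S2,S5}.
S4 and S3 lie in the same block of the stable partition, so they are equivalent — no string distinguishes them.

Yes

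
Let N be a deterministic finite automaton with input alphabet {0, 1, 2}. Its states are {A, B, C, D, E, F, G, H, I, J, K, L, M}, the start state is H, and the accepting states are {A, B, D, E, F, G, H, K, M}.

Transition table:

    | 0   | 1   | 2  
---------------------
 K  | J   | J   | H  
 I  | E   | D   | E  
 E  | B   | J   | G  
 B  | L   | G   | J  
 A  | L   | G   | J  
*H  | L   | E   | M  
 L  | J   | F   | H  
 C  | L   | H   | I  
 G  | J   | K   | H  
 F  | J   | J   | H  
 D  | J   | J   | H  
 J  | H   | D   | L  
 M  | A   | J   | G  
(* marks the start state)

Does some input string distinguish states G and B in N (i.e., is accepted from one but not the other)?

First remove the unreachable states {C,I}; 11 states remain.
P0 = {A,B,D,E,F,G,H,K,M} | {J,L}.
Refine {A,B,D,E,F,G,H,K,M} on symbol 0: members go to different blocks, giving {A,B,D,F,G,H,K} and {E,M}.
Refine {A,B,D,F,G,H,K} on symbol 1: members go to different blocks, giving {A,B,G} and {D,F,K} and {H}.
Split {A,B,G} by δ(·,1) → {A,B} and {G}.
On input 0, block {J,L} splits into {J} and {L}.
Stable partition: {A,B} | {J} | {E,M} | {D,F,K} | {H} | {G} | {L} — 7 equivalence classes.
G and B end up in different blocks, so they are distinguishable. For instance, the string '2' is accepted from only G.

Yes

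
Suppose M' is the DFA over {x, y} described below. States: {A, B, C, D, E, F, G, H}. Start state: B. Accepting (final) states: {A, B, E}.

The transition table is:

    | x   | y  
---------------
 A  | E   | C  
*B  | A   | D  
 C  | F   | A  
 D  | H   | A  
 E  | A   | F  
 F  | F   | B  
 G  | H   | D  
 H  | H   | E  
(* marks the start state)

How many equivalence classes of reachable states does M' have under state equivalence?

2

Reachable states from the start: {A,B,C,D,E,F,H}. Unreachable: {G} — drop them.
Start with accepting vs non-accepting: {A,B,E} | {C,D,F,H}.
Stable partition: {A,B,E} | {C,D,F,H} — 2 equivalence classes.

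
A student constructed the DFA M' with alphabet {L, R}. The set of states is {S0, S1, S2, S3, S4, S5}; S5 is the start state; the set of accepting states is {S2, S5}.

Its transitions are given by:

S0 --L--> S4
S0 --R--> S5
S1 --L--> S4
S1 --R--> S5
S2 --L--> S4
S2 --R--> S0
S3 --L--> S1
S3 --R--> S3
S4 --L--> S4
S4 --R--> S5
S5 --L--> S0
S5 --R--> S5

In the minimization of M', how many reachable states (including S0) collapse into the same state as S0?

2

States {S1,S2,S3} cannot be reached from the start state, so discard them.
Initial partition by acceptance: {S5} | {S0,S4}.
No further refinement is possible. Final partition (2 blocks): {S5} | {S0,S4}.
The equivalence class containing S0 is {S0,S4}, of size 2.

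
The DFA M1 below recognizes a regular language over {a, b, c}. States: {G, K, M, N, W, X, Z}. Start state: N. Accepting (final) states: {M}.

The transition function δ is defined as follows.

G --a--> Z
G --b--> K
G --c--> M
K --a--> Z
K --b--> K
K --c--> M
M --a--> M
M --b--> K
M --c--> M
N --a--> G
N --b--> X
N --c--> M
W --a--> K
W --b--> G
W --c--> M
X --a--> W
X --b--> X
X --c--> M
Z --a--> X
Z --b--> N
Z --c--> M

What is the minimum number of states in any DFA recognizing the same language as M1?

Start with accepting vs non-accepting: {M} | {G,K,N,W,X,Z}.
No further refinement is possible. Final partition (2 blocks): {M} | {G,K,N,W,X,Z}.

2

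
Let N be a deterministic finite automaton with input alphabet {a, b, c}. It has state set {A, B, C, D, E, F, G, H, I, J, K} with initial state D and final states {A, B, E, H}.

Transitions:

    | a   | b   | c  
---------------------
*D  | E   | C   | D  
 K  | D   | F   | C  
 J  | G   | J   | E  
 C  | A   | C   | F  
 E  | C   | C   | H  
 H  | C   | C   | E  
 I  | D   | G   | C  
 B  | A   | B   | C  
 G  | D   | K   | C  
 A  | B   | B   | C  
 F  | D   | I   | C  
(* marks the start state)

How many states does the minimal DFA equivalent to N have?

5

First remove the unreachable states {J}; 10 states remain.
Start with accepting vs non-accepting: {A,B,E,H} | {C,D,F,G,I,K}.
Split {A,B,E,H} by δ(·,a) → {A,B} and {E,H}.
On input a, block {C,D,F,G,I,K} splits into {F,G,I,K} and {C} and {D}.
The partition is now stable with 5 blocks: {A,B} | {F,G,I,K} | {E,H} | {C} | {D}.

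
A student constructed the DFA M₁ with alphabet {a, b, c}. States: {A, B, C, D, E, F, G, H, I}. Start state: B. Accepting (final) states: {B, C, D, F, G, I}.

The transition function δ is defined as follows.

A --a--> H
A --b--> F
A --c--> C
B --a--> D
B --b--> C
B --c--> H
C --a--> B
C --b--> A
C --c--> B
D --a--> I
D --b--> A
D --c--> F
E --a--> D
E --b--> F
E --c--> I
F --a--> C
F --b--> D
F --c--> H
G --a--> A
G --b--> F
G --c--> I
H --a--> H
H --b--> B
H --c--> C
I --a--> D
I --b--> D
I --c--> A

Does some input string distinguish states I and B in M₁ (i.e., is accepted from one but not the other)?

First remove the unreachable states {E,G}; 7 states remain.
Initial partition by acceptance: {B,C,D,F,I} | {A,H}.
On input b, block {B,C,D,F,I} splits into {B,F,I} and {C,D}.
Stable partition: {B,F,I} | {A,H} | {C,D} — 3 equivalence classes.
I and B lie in the same block of the stable partition, so they are equivalent — no string distinguishes them.

No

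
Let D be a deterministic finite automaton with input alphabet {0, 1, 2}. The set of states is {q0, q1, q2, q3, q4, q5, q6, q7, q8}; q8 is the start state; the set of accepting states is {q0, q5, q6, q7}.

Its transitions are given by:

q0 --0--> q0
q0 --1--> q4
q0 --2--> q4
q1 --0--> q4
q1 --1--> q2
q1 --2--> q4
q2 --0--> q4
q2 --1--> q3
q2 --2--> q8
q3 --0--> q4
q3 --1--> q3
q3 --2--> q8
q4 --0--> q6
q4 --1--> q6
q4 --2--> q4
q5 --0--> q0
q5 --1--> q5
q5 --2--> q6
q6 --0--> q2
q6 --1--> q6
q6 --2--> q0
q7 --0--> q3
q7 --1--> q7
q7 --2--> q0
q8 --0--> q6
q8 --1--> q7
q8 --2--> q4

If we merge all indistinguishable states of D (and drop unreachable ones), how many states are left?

First remove the unreachable states {q1,q5}; 7 states remain.
P0 = {q0,q6,q7} | {q2,q3,q4,q8}.
Refine {q0,q6,q7} on symbol 0: members go to different blocks, giving {q6,q7} and {q0}.
Split {q2,q3,q4,q8} by δ(·,0) → {q2,q3} and {q4,q8}.
Stable partition: {q6,q7} | {q2,q3} | {q0} | {q4,q8} — 4 equivalence classes.

4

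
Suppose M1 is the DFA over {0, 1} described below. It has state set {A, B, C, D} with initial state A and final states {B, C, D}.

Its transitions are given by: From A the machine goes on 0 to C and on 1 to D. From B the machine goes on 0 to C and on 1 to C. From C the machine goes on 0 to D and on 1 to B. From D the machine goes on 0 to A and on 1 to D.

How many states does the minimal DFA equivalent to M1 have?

Start with accepting vs non-accepting: {B,C,D} | {A}.
Refine {B,C,D} on symbol 0: members go to different blocks, giving {B,C} and {D}.
On input 0, block {B,C} splits into {B} and {C}.
Stable partition: {B} | {A} | {D} | {C} — 4 equivalence classes.

4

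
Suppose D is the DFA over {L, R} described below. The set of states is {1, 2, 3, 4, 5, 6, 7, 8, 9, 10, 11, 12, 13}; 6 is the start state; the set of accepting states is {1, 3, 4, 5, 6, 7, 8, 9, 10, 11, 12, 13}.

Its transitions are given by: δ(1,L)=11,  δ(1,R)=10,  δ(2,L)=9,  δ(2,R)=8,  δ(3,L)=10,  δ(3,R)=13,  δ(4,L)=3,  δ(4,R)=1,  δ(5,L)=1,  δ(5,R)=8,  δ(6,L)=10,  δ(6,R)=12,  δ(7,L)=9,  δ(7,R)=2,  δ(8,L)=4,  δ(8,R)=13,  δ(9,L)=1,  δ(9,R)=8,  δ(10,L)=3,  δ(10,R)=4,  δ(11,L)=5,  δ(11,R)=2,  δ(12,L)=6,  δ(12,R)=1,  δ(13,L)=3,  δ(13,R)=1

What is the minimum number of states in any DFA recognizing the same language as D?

States {7} cannot be reached from the start state, so discard them.
P0 = {1,3,4,5,6,8,9,10,11,12,13} | {2}.
Refine {1,3,4,5,6,8,9,10,11,12,13} on symbol R: members go to different blocks, giving {1,3,4,5,6,8,9,10,12,13} and {11}.
Split {1,3,4,5,6,8,9,10,12,13} by δ(·,L) → {3,4,5,6,8,9,10,12,13} and {1}.
On input L, block {3,4,5,6,8,9,10,12,13} splits into {3,4,6,8,10,12,13} and {5,9}.
Refine {3,4,6,8,10,12,13} on symbol R: members go to different blocks, giving {3,6,8,10} and {4,12,13}.
Refine {3,6,8,10} on symbol L: members go to different blocks, giving {3,6,10} and {8}.
Stable partition: {3,6,10} | {2} | {11} | {1} | {5,9} | {4,12,13} | {8} — 7 equivalence classes.

7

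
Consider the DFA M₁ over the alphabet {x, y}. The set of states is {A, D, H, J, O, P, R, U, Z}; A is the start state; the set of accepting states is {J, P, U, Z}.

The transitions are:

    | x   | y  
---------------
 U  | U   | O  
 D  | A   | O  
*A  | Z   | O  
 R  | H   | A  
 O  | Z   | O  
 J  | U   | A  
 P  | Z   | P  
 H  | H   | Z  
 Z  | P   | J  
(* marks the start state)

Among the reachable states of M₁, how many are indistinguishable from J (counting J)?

2

First remove the unreachable states {D,H,R}; 6 states remain.
Initial partition by acceptance: {J,P,U,Z} | {A,O}.
Refine {J,P,U,Z} on symbol y: members go to different blocks, giving {P,Z} and {J,U}.
Refine {P,Z} on symbol y: members go to different blocks, giving {P} and {Z}.
The partition is now stable with 4 blocks: {P} | {A,O} | {J,U} | {Z}.
The equivalence class containing J is {J,U}, of size 2.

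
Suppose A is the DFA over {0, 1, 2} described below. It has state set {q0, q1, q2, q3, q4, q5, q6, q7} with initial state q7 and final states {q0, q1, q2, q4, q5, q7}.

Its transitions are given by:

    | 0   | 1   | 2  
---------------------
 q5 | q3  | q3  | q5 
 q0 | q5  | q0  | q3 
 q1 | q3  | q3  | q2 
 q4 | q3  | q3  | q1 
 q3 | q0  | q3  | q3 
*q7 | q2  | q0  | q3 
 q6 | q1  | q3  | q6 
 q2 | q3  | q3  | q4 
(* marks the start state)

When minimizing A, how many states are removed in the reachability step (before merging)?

BFS from q7 reaches {q0, q1, q2, q3, q4, q5, q7}; the 1 state(s) q6 are never visited.

1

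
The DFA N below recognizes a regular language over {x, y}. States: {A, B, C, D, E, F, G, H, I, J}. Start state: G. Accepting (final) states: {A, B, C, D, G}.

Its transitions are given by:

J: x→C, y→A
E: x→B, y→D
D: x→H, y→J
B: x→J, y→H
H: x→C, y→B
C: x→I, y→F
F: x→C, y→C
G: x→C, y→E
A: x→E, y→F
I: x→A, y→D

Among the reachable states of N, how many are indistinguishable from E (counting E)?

Every state is reachable, so we keep all 10.
Initial partition by acceptance: {A,B,C,D,G} | {E,F,H,I,J}.
Split {A,B,C,D,G} by δ(·,x) → {A,B,C,D} and {G}.
The partition is now stable with 3 blocks: {A,B,C,D} | {E,F,H,I,J} | {G}.
State E belongs to the block {E,F,H,I,J}, which has 5 states.

5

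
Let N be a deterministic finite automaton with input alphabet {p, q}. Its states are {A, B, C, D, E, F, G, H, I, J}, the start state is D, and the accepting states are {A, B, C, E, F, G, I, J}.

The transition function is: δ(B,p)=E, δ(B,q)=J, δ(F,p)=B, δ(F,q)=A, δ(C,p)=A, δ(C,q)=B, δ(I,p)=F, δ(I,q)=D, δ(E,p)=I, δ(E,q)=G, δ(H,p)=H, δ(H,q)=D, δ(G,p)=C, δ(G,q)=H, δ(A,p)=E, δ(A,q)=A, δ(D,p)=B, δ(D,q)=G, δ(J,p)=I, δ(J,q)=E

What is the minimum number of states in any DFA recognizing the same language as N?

10

All states are reachable from the start state.
Start with accepting vs non-accepting: {A,B,C,E,F,G,I,J} | {D,H}.
Refine {A,B,C,E,F,G,I,J} on symbol q: members go to different blocks, giving {A,B,C,E,F,J} and {G,I}.
Refine {A,B,C,E,F,J} on symbol p: members go to different blocks, giving {A,B,C,F} and {E,J}.
Refine {A,B,C,F} on symbol p: members go to different blocks, giving {A,B} and {C,F}.
On input q, block {A,B} splits into {A} and {B}.
On input p, block {D,H} splits into {D} and {H}.
Refine {G,I} on symbol q: members go to different blocks, giving {G} and {I}.
On input q, block {E,J} splits into {E} and {J}.
Refine {C,F} on symbol p: members go to different blocks, giving {C} and {F}.
Stable partition: {A} | {D} | {G} | {E} | {C} | {B} | {H} | {I} | {J} | {F} — 10 equivalence classes.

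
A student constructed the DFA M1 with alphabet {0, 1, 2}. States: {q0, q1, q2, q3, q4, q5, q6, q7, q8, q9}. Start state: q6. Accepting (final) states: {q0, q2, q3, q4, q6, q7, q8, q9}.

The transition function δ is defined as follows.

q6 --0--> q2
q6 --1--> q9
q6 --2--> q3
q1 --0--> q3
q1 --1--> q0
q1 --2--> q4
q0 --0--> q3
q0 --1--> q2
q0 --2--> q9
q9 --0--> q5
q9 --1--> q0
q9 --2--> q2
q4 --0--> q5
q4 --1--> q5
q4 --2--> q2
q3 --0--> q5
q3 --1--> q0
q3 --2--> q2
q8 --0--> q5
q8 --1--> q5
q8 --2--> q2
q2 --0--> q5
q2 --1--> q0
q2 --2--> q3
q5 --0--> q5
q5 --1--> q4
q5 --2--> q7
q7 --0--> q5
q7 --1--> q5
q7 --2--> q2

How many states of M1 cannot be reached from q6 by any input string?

No path from q6 leads to q1, q8; the other 8 states are all reachable.

2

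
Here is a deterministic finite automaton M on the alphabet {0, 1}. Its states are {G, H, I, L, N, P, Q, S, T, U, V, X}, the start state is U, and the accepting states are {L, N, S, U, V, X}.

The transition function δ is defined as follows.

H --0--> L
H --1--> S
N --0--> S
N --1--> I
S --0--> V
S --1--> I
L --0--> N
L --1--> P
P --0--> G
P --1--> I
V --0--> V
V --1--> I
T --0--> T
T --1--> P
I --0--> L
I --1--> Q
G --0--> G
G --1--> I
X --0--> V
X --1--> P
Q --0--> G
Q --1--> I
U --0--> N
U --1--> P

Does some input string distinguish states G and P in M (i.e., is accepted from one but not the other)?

States {H,T,X} cannot be reached from the start state, so discard them.
Start with accepting vs non-accepting: {L,N,S,U,V} | {G,I,P,Q}.
On input 0, block {G,I,P,Q} splits into {G,P,Q} and {I}.
Split {L,N,S,U,V} by δ(·,1) → {N,S,V} and {L,U}.
Stable partition: {N,S,V} | {G,P,Q} | {I} | {L,U} — 4 equivalence classes.
G and P lie in the same block of the stable partition, so they are equivalent — no string distinguishes them.

No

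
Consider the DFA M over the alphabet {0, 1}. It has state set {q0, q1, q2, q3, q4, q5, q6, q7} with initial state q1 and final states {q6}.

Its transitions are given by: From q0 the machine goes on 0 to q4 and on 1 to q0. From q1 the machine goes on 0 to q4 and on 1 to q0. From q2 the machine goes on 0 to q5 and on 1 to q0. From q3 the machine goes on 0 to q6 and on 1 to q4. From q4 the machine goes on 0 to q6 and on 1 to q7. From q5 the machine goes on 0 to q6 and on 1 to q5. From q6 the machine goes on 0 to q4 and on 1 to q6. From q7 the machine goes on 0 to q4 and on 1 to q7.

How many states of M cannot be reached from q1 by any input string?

3

No path from q1 leads to q2, q3, q5; the other 5 states are all reachable.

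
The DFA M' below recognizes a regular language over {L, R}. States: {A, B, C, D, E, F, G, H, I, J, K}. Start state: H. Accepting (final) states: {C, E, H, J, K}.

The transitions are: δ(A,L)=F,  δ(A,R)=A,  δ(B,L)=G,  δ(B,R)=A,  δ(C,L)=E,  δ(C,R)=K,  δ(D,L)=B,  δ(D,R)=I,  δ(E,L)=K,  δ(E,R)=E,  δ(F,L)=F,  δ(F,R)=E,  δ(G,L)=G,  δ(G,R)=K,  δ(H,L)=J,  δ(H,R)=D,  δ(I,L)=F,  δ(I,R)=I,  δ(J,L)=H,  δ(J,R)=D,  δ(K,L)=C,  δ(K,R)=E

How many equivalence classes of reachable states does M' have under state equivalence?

Every state is reachable, so we keep all 11.
P0 = {C,E,H,J,K} | {A,B,D,F,G,I}.
On input R, block {C,E,H,J,K} splits into {C,E,K} and {H,J}.
Split {A,B,D,F,G,I} by δ(·,R) → {A,B,D,I} and {F,G}.
On input L, block {A,B,D,I} splits into {A,B,I} and {D}.
The partition is now stable with 5 blocks: {C,E,K} | {A,B,I} | {H,J} | {F,G} | {D}.

5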